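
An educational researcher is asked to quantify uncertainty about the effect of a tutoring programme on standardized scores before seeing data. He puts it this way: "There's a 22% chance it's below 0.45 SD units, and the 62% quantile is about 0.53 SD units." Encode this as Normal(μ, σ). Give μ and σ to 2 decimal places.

μ = 0.51, σ = 0.07

For Normal(μ,σ), the p-quantile is μ + z_p·σ. Here z_{0.22} = -0.7722, z_{0.62} = 0.3055.
So 0.45 = μ − 0.7722σ and 0.53 = μ + 0.3055σ.
Subtracting: σ = (0.53 − 0.45)/(0.3055 − (-0.7722)) = 0.07.
Then μ = 0.45 − (-0.7722)·0.07 = 0.51.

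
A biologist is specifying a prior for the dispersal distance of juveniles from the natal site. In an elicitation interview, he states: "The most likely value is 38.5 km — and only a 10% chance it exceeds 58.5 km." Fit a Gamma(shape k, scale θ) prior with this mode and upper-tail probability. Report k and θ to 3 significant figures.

Gamma(k,θ) with k>1 has mode (k−1)θ, so θ = 38.5/(k−1).
Need P(X < 58.5) = 0.9 with θ tied to k this way. Start at k = 2, θ = 38.5: P(X<58.5) ≈ 0.449.
Too low — raise k to concentrate. Iterating converges to k ≈ 11.6.
Then θ = 38.5/(11.6−1) ≈ 3.62.

k ≈ 11.6, θ ≈ 3.62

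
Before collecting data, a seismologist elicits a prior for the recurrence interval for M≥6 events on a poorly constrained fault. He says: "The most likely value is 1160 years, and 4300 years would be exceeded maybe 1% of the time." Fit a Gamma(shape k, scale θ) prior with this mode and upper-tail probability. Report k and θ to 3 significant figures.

Gamma(k,θ) with k>1 has mode (k−1)θ, so θ = 1160/(k−1).
Need P(X < 4300) = 0.99 with θ tied to k this way. Start at k = 2, θ = 1160: P(X<4300) ≈ 0.884.
Too low — raise k to concentrate. Iterating converges to k ≈ 3.49.
Then θ = 1160/(3.49−1) ≈ 467.

k ≈ 3.49, θ ≈ 467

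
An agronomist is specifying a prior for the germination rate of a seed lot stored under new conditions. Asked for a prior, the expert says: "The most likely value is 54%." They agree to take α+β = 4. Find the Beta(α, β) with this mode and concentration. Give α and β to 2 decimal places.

α = 2.08, β = 1.92

For α,β > 1 the Beta mode is (α−1)/(α+β−2). With α+β = 4, the mode is (α−1)/2.
Set (α−1)/2 = 0.54 → α = 1 + 0.54·2 = 2.08.
β = 4 − α = 1.92.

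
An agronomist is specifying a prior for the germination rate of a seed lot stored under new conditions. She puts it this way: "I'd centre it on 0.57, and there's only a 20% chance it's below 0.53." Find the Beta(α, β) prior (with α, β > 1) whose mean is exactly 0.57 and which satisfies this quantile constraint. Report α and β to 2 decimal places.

With mean 0.57 fixed, write α = 0.57s, β = 0.43s where s = α+β.
Need P(θ < 0.53) = 0.2 under Beta(0.57s, 0.43s). Normal approximation: (q−m)/√(m(1−m)/s) ≈ z_{0.2} = -0.842, so s ≈ 0.57·0.43·(-0.842)²/(0.53−0.57)² = 108.5.
At s = 108.5: P(θ<0.53) ≈ 0.199. Adjusting to match 0.2 gives s ≈ 107.95.
So α = 0.57·107.95 ≈ 61.53, β = 0.43·107.95 ≈ 46.42.

α ≈ 61.53, β ≈ 46.42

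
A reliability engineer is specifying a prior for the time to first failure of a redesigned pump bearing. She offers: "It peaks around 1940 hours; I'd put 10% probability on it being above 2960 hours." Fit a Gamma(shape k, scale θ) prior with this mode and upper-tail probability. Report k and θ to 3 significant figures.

Gamma(k,θ) with k>1 has mode (k−1)θ, so θ = 1940/(k−1).
Need P(X < 2960) = 0.9 with θ tied to k this way. Start at k = 2, θ = 1940: P(X<2960) ≈ 0.451.
Too low — raise k to concentrate. Iterating converges to k ≈ 11.4.
Then θ = 1940/(11.4−1) ≈ 186.

k ≈ 11.4, θ ≈ 186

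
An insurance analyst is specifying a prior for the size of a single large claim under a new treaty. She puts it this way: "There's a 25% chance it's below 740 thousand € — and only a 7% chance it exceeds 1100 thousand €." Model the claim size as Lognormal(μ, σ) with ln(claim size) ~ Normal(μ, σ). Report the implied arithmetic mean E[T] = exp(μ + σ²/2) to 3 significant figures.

If T ~ Lognormal(μ,σ) then ln T ~ Normal(μ,σ), so the p-quantile of ln T is μ + z_p·σ.
ln(740) = 6.607 and ln(1100) = 7.003; z_{0.25} = -0.6745, z_{0.93} = 1.476.
σ = (7.003 − 6.607)/(1.476 − (-0.6745)) = 0.184.
μ = 6.607 − (-0.6745)·0.184 = 6.731.
E[T] = exp(μ + σ²/2) = exp(6.731 + 0.0170) = 852 thousand €.

E[T] ≈ 852 thousand €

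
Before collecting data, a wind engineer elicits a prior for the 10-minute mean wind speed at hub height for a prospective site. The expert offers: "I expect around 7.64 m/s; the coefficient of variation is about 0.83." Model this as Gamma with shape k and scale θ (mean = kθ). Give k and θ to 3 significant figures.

k ≈ 1.45, θ ≈ 5.26

For Gamma(k, scale θ): mean = kθ, variance = kθ², so CV = 1/√k.
CV = 0.83, hence k = 1/CV² = 1.45.
Then θ = mean/k = 7.64/1.45 = 5.26.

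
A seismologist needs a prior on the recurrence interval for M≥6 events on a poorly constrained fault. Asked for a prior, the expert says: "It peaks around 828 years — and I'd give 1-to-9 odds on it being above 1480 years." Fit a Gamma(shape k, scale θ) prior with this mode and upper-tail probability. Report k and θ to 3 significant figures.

Gamma(k,θ) with k>1 has mode (k−1)θ, so θ = 828/(k−1).
Need P(X < 1480) = 0.9 with θ tied to k this way. Start at k = 2, θ = 828: P(X<1480) ≈ 0.533.
Too low — raise k to concentrate. Iterating converges to k ≈ 6.64.
Then θ = 828/(6.64−1) ≈ 147.

k ≈ 6.64, θ ≈ 147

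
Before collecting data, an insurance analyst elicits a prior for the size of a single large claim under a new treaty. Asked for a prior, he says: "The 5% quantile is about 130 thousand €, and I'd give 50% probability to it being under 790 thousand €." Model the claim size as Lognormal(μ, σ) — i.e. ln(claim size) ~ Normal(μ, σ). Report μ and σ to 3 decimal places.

If T ~ Lognormal(μ,σ) then ln T ~ Normal(μ,σ), so the p-quantile of ln T is μ + z_p·σ.
ln(130) = 4.868 and ln(790) = 6.672; z_{0.05} = -1.645, z_{0.5} = 0.
σ = (6.672 − 4.868)/(0 − (-1.645)) = 1.097.
μ = 4.868 − (-1.645)·1.097 = 6.672.

μ ≈ 6.672, σ ≈ 1.097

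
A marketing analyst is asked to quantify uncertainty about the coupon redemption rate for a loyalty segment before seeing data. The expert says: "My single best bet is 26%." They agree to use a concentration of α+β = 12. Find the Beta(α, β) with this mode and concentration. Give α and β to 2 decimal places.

α = 3.60, β = 8.40

For α,β > 1 the Beta mode is (α−1)/(α+β−2). With α+β = 12, the mode is (α−1)/10.
Set (α−1)/10 = 0.26 → α = 1 + 0.26·10 = 3.60.
β = 12 − α = 8.40.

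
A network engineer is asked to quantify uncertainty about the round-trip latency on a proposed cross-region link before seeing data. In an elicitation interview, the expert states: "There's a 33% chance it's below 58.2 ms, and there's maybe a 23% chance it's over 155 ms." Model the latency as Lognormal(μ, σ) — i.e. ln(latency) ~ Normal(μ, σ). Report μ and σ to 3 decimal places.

μ ≈ 4.429, σ ≈ 0.831

If T ~ Lognormal(μ,σ) then ln T ~ Normal(μ,σ), so the p-quantile of ln T is μ + z_p·σ.
ln(58.2) = 4.064 and ln(155) = 5.043; z_{0.33} = -0.4399, z_{0.77} = 0.7388.
σ = (5.043 − 4.064)/(0.7388 − (-0.4399)) = 0.831.
μ = 4.064 − (-0.4399)·0.831 = 4.429.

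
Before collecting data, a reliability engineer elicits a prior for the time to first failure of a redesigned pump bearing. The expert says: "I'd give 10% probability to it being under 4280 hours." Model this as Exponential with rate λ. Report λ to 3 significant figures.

λ ≈ 2.46e-05

P(T < 4280.0) = 1 − e^(−λ·4280.0) = 0.1, so λ = −ln(1−0.1)/4280.0 = −ln(0.9)/4280.0 = 2.46e-05.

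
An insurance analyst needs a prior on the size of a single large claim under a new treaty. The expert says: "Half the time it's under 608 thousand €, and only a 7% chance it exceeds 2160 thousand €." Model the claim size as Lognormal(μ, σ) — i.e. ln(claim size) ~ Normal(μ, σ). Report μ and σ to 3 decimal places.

If T ~ Lognormal(μ,σ) then ln T ~ Normal(μ,σ), so the p-quantile of ln T is μ + z_p·σ.
ln(608) = 6.41 and ln(2160) = 7.678; z_{0.5} = 0, z_{0.93} = 1.476.
σ = (7.678 − 6.41)/(1.476 − (0)) = 0.859.
μ = 6.41 − (0)·0.859 = 6.410.

μ ≈ 6.410, σ ≈ 0.859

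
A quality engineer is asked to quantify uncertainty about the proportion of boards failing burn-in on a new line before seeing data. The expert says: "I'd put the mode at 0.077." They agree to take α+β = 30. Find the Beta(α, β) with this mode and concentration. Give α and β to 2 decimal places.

α = 3.16, β = 26.84

For α,β > 1 the Beta mode is (α−1)/(α+β−2). With α+β = 30, the mode is (α−1)/28.
Set (α−1)/28 = 0.077 → α = 1 + 0.077·28 = 3.16.
β = 30 − α = 26.84.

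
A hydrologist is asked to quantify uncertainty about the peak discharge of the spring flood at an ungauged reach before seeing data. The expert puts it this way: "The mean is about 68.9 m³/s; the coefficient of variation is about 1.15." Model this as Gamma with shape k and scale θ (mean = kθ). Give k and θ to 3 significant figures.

k ≈ 0.756, θ ≈ 91.1

For Gamma(k, scale θ): mean = kθ, variance = kθ², so CV = 1/√k.
CV = 1.15, hence k = 1/CV² = 0.756.
Then θ = mean/k = 68.9/0.756 = 91.1.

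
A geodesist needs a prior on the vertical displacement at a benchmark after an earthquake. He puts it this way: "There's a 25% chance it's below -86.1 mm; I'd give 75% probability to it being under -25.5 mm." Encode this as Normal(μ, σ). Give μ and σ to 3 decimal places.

For Normal(μ,σ), the p-quantile is μ + z_p·σ. Here z_{0.25} = -0.6745, z_{0.75} = 0.6745.
So -86.1 = μ − 0.6745σ and -25.5 = μ + 0.6745σ.
Subtracting: σ = (-25.5 − -86.1)/(0.6745 − (-0.6745)) = 44.923.
Then μ = -86.1 − (-0.6745)·44.923 = -55.800.

μ = -55.800, σ = 44.923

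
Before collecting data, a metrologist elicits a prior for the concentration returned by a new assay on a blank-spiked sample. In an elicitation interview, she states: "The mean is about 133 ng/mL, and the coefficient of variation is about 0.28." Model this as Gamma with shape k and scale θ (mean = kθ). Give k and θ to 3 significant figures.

k ≈ 12.8, θ ≈ 10.4

For Gamma(k, scale θ): mean = kθ, variance = kθ², so CV = 1/√k.
CV = 0.28, hence k = 1/CV² = 12.8.
Then θ = mean/k = 133/12.8 = 10.4.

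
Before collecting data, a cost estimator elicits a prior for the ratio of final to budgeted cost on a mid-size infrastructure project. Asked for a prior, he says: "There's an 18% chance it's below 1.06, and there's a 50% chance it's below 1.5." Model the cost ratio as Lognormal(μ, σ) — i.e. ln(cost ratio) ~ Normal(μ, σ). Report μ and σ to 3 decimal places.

If T ~ Lognormal(μ,σ) then ln T ~ Normal(μ,σ), so the p-quantile of ln T is μ + z_p·σ.
ln(1.06) = 0.05827 and ln(1.5) = 0.4055; z_{0.18} = -0.9154, z_{0.5} = 0.
σ = (0.4055 − 0.05827)/(0 − (-0.9154)) = 0.379.
μ = 0.05827 − (-0.9154)·0.379 = 0.405.

μ ≈ 0.405, σ ≈ 0.379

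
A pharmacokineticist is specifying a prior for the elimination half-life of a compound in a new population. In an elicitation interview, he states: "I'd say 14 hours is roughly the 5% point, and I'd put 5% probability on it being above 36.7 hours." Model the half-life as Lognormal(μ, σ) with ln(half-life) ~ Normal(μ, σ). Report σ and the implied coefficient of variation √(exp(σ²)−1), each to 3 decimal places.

If T ~ Lognormal(μ,σ) then ln T ~ Normal(μ,σ), so the p-quantile of ln T is μ + z_p·σ.
ln(14) = 2.639 and ln(36.7) = 3.603; z_{0.05} = -1.645, z_{0.95} = 1.645.
σ = (3.603 − 2.639)/(1.645 − (-1.645)) = 0.293.
μ = 2.639 − (-1.645)·0.293 = 3.121.
CV = √(exp(σ²)−1) = √(exp(0.0858)−1) = 0.299.

σ ≈ 0.293, CV ≈ 0.299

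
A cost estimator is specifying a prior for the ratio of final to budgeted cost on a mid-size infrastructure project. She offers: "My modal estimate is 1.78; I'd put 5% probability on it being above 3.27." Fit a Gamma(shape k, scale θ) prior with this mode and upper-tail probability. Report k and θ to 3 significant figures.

k ≈ 8.53, θ ≈ 0.236

Gamma(k,θ) with k>1 has mode (k−1)θ, so θ = 1.78/(k−1).
Need P(X < 3.27) = 0.95 with θ tied to k this way. Start at k = 2, θ = 1.78: P(X<3.27) ≈ 0.548.
Too low — raise k to concentrate. Iterating converges to k ≈ 8.53.
Then θ = 1.78/(8.53−1) ≈ 0.236.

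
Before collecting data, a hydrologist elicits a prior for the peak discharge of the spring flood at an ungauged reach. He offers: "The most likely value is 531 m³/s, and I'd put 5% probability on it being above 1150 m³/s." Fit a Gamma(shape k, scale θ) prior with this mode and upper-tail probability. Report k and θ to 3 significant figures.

Gamma(k,θ) with k>1 has mode (k−1)θ, so θ = 531/(k−1).
Need P(X < 1150) = 0.95 with θ tied to k this way. Start at k = 2, θ = 531: P(X<1150) ≈ 0.637.
Too low — raise k to concentrate. Iterating converges to k ≈ 5.61.
Then θ = 531/(5.61−1) ≈ 115.

k ≈ 5.61, θ ≈ 115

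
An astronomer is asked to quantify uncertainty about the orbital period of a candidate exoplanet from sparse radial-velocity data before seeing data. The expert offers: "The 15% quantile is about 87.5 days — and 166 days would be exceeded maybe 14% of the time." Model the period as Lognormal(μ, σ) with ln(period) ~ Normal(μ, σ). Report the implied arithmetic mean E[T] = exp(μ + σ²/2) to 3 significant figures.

If T ~ Lognormal(μ,σ) then ln T ~ Normal(μ,σ), so the p-quantile of ln T is μ + z_p·σ.
ln(87.5) = 4.472 and ln(166) = 5.112; z_{0.15} = -1.036, z_{0.86} = 1.08.
σ = (5.112 − 4.472)/(1.08 − (-1.036)) = 0.303.
μ = 4.472 − (-1.036)·0.303 = 4.785.
E[T] = exp(μ + σ²/2) = exp(4.785 + 0.0458) = 125 days.

E[T] ≈ 125 days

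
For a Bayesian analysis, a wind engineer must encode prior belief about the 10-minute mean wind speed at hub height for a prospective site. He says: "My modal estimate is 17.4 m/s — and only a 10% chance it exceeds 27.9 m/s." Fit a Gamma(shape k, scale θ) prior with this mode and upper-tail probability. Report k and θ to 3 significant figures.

k ≈ 9.43, θ ≈ 2.06

Gamma(k,θ) with k>1 has mode (k−1)θ, so θ = 17.4/(k−1).
Need P(X < 27.9) = 0.9 with θ tied to k this way. Start at k = 2, θ = 17.4: P(X<27.9) ≈ 0.476.
Too low — raise k to concentrate. Iterating converges to k ≈ 9.43.
Then θ = 17.4/(9.43−1) ≈ 2.06.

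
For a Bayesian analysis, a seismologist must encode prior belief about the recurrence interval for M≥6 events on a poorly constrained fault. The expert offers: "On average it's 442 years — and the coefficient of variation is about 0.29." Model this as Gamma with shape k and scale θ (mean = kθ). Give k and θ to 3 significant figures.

For Gamma(k, scale θ): mean = kθ, variance = kθ², so CV = 1/√k.
CV = 0.29, hence k = 1/CV² = 11.9.
Then θ = mean/k = 442/11.9 = 37.2.

k ≈ 11.9, θ ≈ 37.2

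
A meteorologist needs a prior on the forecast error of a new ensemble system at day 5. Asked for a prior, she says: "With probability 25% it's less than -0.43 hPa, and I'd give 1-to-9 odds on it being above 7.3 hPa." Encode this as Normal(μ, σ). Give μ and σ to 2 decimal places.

μ = 2.24, σ = 3.95

For Normal(μ,σ), the p-quantile is μ + z_p·σ. Here z_{0.25} = -0.6745, z_{0.9} = 1.282.
So -0.43 = μ − 0.6745σ and 7.3 = μ + 1.282σ.
Subtracting: σ = (7.3 − -0.43)/(1.282 − (-0.6745)) = 3.95.
Then μ = -0.43 − (-0.6745)·3.95 = 2.24.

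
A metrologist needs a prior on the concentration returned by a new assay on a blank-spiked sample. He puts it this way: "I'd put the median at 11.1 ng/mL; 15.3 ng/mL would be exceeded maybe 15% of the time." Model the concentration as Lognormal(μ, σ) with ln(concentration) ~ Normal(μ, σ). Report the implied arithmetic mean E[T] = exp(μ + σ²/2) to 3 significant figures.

E[T] ≈ 11.6 ng/mL

If T ~ Lognormal(μ,σ) then ln T ~ Normal(μ,σ), so the p-quantile of ln T is μ + z_p·σ.
ln(11.1) = 2.407 and ln(15.3) = 2.728; z_{0.5} = 0, z_{0.85} = 1.036.
σ = (2.728 − 2.407)/(1.036 − (0)) = 0.310.
μ = 2.407 − (0)·0.310 = 2.407.
E[T] = exp(μ + σ²/2) = exp(2.407 + 0.0479) = 11.6 ng/mL.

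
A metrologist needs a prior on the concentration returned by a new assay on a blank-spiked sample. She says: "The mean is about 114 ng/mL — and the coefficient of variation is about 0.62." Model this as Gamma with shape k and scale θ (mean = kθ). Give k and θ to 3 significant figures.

For Gamma(k, scale θ): mean = kθ, variance = kθ², so CV = 1/√k.
CV = 0.62, hence k = 1/CV² = 2.6.
Then θ = mean/k = 114/2.6 = 43.8.

k ≈ 2.6, θ ≈ 43.8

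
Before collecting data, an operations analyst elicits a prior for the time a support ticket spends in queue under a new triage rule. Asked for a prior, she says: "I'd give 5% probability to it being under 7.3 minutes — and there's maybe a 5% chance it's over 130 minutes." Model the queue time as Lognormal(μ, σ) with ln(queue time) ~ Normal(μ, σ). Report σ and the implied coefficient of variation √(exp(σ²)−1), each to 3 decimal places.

If T ~ Lognormal(μ,σ) then ln T ~ Normal(μ,σ), so the p-quantile of ln T is μ + z_p·σ.
ln(7.3) = 1.988 and ln(130) = 4.868; z_{0.05} = -1.645, z_{0.95} = 1.645.
σ = (4.868 − 1.988)/(1.645 − (-1.645)) = 0.875.
μ = 1.988 − (-1.645)·0.875 = 3.428.
CV = √(exp(σ²)−1) = √(exp(0.7662)−1) = 1.073.

σ ≈ 0.875, CV ≈ 1.073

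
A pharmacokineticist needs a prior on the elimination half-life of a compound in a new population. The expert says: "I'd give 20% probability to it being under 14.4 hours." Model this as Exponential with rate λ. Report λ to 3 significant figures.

P(T < 14.4) = 1 − e^(−λ·14.4) = 0.2, so λ = −ln(1−0.2)/14.4 = −ln(0.8)/14.4 = 0.0155.

λ ≈ 0.0155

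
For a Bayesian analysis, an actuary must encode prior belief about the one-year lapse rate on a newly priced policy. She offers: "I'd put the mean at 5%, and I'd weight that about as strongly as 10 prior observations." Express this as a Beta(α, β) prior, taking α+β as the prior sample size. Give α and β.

α = 0.5, β = 9.5

Under the effective-sample-size interpretation, Beta(α, β) has prior mean α/(α+β) and prior sample size α+β.
So α+β = 10 and α/(α+β) = 0.05, giving α = 0.05·10 = 0.5 and β = 10 − 0.5 = 9.5.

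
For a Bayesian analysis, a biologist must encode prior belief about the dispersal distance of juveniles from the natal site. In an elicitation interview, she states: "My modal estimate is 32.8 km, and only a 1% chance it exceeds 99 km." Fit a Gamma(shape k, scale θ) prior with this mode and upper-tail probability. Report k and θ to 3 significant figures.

k ≈ 4.68, θ ≈ 8.9

Gamma(k,θ) with k>1 has mode (k−1)θ, so θ = 32.8/(k−1).
Need P(X < 99) = 0.99 with θ tied to k this way. Start at k = 2, θ = 32.8: P(X<99) ≈ 0.804.
Too low — raise k to concentrate. Iterating converges to k ≈ 4.68.
Then θ = 32.8/(4.68−1) ≈ 8.9.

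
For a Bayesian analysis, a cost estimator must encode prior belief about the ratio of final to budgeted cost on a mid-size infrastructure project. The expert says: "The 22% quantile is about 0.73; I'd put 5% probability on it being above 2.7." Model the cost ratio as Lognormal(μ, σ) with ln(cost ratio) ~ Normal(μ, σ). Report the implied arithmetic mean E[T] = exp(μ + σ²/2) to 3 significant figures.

If T ~ Lognormal(μ,σ) then ln T ~ Normal(μ,σ), so the p-quantile of ln T is μ + z_p·σ.
ln(0.73) = -0.3147 and ln(2.7) = 0.9933; z_{0.22} = -0.7722, z_{0.95} = 1.645.
σ = (0.9933 − -0.3147)/(1.645 − (-0.7722)) = 0.541.
μ = -0.3147 − (-0.7722)·0.541 = 0.103.
E[T] = exp(μ + σ²/2) = exp(0.103 + 0.1464) = 1.28.

E[T] ≈ 1.28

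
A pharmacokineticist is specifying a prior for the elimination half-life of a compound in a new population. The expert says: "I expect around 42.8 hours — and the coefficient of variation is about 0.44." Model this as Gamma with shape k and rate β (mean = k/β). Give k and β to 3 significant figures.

k ≈ 5.17, β ≈ 0.121

For Gamma(k, rate β): mean = k/β, variance = k/β², so CV = 1/√k.
CV = 0.44, hence k = 1/CV² = 5.17.
Then β = k/mean = 5.17/42.8 = 0.121.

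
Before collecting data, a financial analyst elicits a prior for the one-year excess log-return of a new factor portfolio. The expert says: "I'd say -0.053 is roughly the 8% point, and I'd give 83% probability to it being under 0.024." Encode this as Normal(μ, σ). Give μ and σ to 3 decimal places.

μ = -0.007, σ = 0.033

For Normal(μ,σ), the p-quantile is μ + z_p·σ. Here z_{0.08} = -1.405, z_{0.83} = 0.9542.
So -0.053 = μ − 1.405σ and 0.024 = μ + 0.9542σ.
Subtracting: σ = (0.024 − -0.053)/(0.9542 − (-1.405)) = 0.033.
Then μ = -0.053 − (-1.405)·0.033 = -0.007.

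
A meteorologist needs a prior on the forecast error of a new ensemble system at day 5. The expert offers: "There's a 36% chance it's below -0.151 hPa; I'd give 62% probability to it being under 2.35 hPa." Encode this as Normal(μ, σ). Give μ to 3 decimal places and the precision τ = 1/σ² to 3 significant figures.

The p-quantile of Normal(μ,σ) is μ + z_p·σ, with z_{0.36} = -0.3585 and z_{0.62} = 0.3055.
Eliminate σ: μ = (z₂·x₁ − z₁·x₂)/(z₂ − z₁) = (0.3055·-0.151 − (-0.3585)·2.35)/0.6639 = 1.199.
Then σ = (x₂ − x₁)/(z₂ − z₁) = (2.35 − -0.151)/0.6639 = 3.767.
Precision τ = 1/σ² = 1/3.767² = 0.0705.

μ = 1.199, τ = 0.0705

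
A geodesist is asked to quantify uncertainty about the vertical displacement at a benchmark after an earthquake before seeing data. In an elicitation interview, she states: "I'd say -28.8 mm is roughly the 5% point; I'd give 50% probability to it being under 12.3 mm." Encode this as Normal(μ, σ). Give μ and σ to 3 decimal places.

For Normal(μ,σ), the p-quantile is μ + z_p·σ. Here z_{0.05} = -1.645, z_{0.5} = 0.
So -28.8 = μ − 1.645σ and 12.3 = μ + 0σ.
Subtracting: σ = (12.3 − -28.8)/(0 − (-1.645)) = 24.987.
Then μ = -28.8 − (-1.645)·24.987 = 12.300.

μ = 12.300, σ = 24.987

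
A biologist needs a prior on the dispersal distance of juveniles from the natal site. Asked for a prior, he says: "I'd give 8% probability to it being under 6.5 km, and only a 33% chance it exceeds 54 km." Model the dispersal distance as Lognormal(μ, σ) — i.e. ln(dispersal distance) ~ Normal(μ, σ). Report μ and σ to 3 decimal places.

If T ~ Lognormal(μ,σ) then ln T ~ Normal(μ,σ), so the p-quantile of ln T is μ + z_p·σ.
ln(6.5) = 1.872 and ln(54) = 3.989; z_{0.08} = -1.405, z_{0.67} = 0.4399.
σ = (3.989 − 1.872)/(0.4399 − (-1.405)) = 1.148.
μ = 1.872 − (-1.405)·1.148 = 3.484.

μ ≈ 3.484, σ ≈ 1.148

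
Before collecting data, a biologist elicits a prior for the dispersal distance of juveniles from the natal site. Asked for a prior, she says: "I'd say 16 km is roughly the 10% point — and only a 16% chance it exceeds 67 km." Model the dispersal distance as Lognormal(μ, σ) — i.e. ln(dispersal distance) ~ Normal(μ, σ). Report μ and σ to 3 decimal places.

μ ≈ 3.579, σ ≈ 0.629

If T ~ Lognormal(μ,σ) then ln T ~ Normal(μ,σ), so the p-quantile of ln T is μ + z_p·σ.
ln(16) = 2.773 and ln(67) = 4.205; z_{0.1} = -1.282, z_{0.84} = 0.9945.
σ = (4.205 − 2.773)/(0.9945 − (-1.282)) = 0.629.
μ = 2.773 − (-1.282)·0.629 = 3.579.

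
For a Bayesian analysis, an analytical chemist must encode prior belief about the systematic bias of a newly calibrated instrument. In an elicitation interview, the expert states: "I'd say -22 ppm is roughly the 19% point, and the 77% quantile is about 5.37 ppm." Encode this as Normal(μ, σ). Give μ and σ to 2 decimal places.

μ = -7.14, σ = 16.93

For Normal(μ,σ), the p-quantile is μ + z_p·σ. Here z_{0.19} = -0.8779, z_{0.77} = 0.7388.
So -22 = μ − 0.8779σ and 5.37 = μ + 0.7388σ.
Subtracting: σ = (5.37 − -22)/(0.7388 − (-0.8779)) = 16.93.
Then μ = -22 − (-0.8779)·16.93 = -7.14.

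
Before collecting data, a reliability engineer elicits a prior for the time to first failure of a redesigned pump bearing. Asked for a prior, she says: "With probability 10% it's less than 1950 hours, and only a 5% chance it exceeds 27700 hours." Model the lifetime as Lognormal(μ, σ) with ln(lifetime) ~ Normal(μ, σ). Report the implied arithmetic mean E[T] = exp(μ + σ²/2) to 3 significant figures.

E[T] ≈ 9400 hours

If T ~ Lognormal(μ,σ) then ln T ~ Normal(μ,σ), so the p-quantile of ln T is μ + z_p·σ.
ln(1950) = 7.576 and ln(27700) = 10.23; z_{0.1} = -1.282, z_{0.95} = 1.645.
σ = (10.23 − 7.576)/(1.645 − (-1.282)) = 0.907.
μ = 7.576 − (-1.282)·0.907 = 8.738.
E[T] = exp(μ + σ²/2) = exp(8.738 + 0.4111) = 9400 hours.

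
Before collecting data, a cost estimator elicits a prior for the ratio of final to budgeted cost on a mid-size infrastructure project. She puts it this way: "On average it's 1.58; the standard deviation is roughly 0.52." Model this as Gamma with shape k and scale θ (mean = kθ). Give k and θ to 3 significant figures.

For Gamma(k, scale θ): mean = kθ, variance = kθ², so CV = 1/√k.
CV = SD/mean = 0.52/1.58 = 0.3291, hence k = 1/CV² = 9.23.
Then θ = mean/k = 1.58/9.23 = 0.171.

k ≈ 9.23, θ ≈ 0.171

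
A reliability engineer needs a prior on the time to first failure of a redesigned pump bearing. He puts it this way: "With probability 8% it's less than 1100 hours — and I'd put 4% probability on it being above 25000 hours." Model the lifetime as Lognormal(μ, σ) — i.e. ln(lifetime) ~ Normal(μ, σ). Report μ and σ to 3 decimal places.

μ ≈ 8.394, σ ≈ 0.990

If T ~ Lognormal(μ,σ) then ln T ~ Normal(μ,σ), so the p-quantile of ln T is μ + z_p·σ.
ln(1100) = 7.003 and ln(25000) = 10.13; z_{0.08} = -1.405, z_{0.96} = 1.751.
σ = (10.13 − 7.003)/(1.751 − (-1.405)) = 0.990.
μ = 7.003 − (-1.405)·0.990 = 8.394.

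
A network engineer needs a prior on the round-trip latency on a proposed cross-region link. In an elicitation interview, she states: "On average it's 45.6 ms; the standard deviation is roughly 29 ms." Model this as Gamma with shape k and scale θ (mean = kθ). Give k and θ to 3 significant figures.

For Gamma(k, scale θ): mean = kθ, variance = kθ², so CV = 1/√k.
CV = SD/mean = 29/45.6 = 0.636, hence k = 1/CV² = 2.47.
Then θ = mean/k = 45.6/2.47 = 18.4.

k ≈ 2.47, θ ≈ 18.4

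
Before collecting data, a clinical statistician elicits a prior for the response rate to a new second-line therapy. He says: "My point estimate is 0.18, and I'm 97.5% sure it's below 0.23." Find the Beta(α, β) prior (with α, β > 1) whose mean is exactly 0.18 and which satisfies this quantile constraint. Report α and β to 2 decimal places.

α ≈ 44.77, β ≈ 203.94

With mean 0.18 fixed, write α = 0.18s, β = 0.82s where s = α+β.
Need P(θ < 0.23) = 0.975 under Beta(0.18s, 0.82s). Normal approximation: (q−m)/√(m(1−m)/s) ≈ z_{0.975} = 1.96, so s ≈ 0.18·0.82·(1.96)²/(0.23−0.18)² = 226.8.
At s = 226.8: P(θ<0.23) ≈ 0.970. Adjusting to match 0.975 gives s ≈ 248.71.
So α = 0.18·248.71 ≈ 44.77, β = 0.82·248.71 ≈ 203.94.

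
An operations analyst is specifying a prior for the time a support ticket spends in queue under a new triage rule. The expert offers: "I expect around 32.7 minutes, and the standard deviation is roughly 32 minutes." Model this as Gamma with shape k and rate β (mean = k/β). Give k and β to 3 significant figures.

For Gamma(k, rate β): mean = k/β, variance = k/β², so CV = 1/√k.
CV = SD/mean = 32/32.7 = 0.9786, hence k = 1/CV² = 1.04.
Then β = k/mean = 1.04/32.7 = 0.0319.

k ≈ 1.04, β ≈ 0.0319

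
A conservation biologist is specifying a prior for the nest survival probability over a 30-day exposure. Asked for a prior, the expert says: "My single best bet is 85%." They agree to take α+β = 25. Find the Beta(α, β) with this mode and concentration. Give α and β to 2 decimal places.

For α,β > 1 the Beta mode is (α−1)/(α+β−2). With α+β = 25, the mode is (α−1)/23.
Set (α−1)/23 = 0.85 → α = 1 + 0.85·23 = 20.55.
β = 25 − α = 4.45.

α = 20.55, β = 4.45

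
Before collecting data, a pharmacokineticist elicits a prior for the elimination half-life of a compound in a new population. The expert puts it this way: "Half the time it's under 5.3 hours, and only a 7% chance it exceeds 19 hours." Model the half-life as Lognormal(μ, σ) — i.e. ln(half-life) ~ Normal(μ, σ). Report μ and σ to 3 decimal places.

If T ~ Lognormal(μ,σ) then ln T ~ Normal(μ,σ), so the p-quantile of ln T is μ + z_p·σ.
ln(5.3) = 1.668 and ln(19) = 2.944; z_{0.5} = 0, z_{0.93} = 1.476.
σ = (2.944 − 1.668)/(1.476 − (0)) = 0.865.
μ = 1.668 − (0)·0.865 = 1.668.

μ ≈ 1.668, σ ≈ 0.865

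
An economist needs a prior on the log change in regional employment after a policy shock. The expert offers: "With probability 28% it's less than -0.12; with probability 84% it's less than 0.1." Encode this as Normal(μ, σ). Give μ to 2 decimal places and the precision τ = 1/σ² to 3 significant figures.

μ = -0.04, τ = 51.4

For Normal(μ,σ), the p-quantile is μ + z_p·σ. Here z_{0.28} = -0.5828, z_{0.84} = 0.9945.
So -0.12 = μ − 0.5828σ and 0.1 = μ + 0.9945σ.
Subtracting: σ = (0.1 − -0.12)/(0.9945 − (-0.5828)) = 0.14.
Then μ = -0.12 − (-0.5828)·0.14 = -0.04.
Precision τ = 1/σ² = 1/0.1395² = 51.4.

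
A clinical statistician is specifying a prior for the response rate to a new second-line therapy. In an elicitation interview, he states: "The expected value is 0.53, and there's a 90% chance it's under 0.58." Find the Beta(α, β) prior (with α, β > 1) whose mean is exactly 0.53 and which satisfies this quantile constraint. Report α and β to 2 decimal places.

With mean 0.53 fixed, write α = 0.53s, β = 0.47s where s = α+β.
Need P(θ < 0.58) = 0.9 under Beta(0.53s, 0.47s). Normal approximation: (q−m)/√(m(1−m)/s) ≈ z_{0.9} = 1.28, so s ≈ 0.53·0.47·(1.28)²/(0.58−0.53)² = 163.6.
At s = 163.6: P(θ<0.58) ≈ 0.901. Adjusting to match 0.9 gives s ≈ 162.80.
So α = 0.53·162.80 ≈ 86.28, β = 0.47·162.80 ≈ 76.52.

α ≈ 86.28, β ≈ 76.52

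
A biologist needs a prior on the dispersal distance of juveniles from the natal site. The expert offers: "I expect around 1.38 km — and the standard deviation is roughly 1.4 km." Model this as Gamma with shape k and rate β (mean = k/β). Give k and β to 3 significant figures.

For Gamma(k, rate β): mean = k/β, variance = k/β², so CV = 1/√k.
CV = SD/mean = 1.4/1.38 = 1.014, hence k = 1/CV² = 0.972.
Then β = k/mean = 0.972/1.38 = 0.704.

k ≈ 0.972, β ≈ 0.704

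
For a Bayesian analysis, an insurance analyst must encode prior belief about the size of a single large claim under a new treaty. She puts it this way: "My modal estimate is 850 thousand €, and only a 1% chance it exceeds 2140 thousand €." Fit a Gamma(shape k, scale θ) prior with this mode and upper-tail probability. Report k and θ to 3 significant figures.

Gamma(k,θ) with k>1 has mode (k−1)θ, so θ = 850/(k−1).
Need P(X < 2140) = 0.99 with θ tied to k this way. Start at k = 2, θ = 850: P(X<2140) ≈ 0.716.
Too low — raise k to concentrate. Iterating converges to k ≈ 6.5.
Then θ = 850/(6.5−1) ≈ 155.

k ≈ 6.5, θ ≈ 155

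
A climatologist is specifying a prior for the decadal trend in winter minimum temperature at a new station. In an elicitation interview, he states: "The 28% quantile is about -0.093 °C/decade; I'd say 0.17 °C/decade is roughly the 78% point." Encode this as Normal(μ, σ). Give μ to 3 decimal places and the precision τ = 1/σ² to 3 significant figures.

The p-quantile of Normal(μ,σ) is μ + z_p·σ, with z_{0.28} = -0.5828 and z_{0.78} = 0.7722.
Eliminate σ: μ = (z₂·x₁ − z₁·x₂)/(z₂ − z₁) = (0.7722·-0.093 − (-0.5828)·0.17)/1.355 = 0.020.
Then σ = (x₂ − x₁)/(z₂ − z₁) = (0.17 − -0.093)/1.355 = 0.194.
Precision τ = 1/σ² = 1/0.1941² = 26.5.

μ = 0.020, τ = 26.5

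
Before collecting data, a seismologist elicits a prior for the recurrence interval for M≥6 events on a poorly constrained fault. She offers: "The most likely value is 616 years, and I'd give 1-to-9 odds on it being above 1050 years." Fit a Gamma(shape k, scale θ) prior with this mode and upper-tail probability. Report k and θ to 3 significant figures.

Gamma(k,θ) with k>1 has mode (k−1)θ, so θ = 616/(k−1).
Need P(X < 1050) = 0.9 with θ tied to k this way. Start at k = 2, θ = 616: P(X<1050) ≈ 0.508.
Too low — raise k to concentrate. Iterating converges to k ≈ 7.66.
Then θ = 616/(7.66−1) ≈ 92.5.

k ≈ 7.66, θ ≈ 92.5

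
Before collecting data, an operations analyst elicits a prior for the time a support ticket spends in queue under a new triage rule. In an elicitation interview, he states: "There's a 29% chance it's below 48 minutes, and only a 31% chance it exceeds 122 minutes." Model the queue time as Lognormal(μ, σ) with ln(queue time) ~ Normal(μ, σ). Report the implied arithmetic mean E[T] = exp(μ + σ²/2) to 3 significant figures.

E[T] ≈ 117 minutes

If T ~ Lognormal(μ,σ) then ln T ~ Normal(μ,σ), so the p-quantile of ln T is μ + z_p·σ.
ln(48) = 3.871 and ln(122) = 4.804; z_{0.29} = -0.5534, z_{0.69} = 0.4959.
σ = (4.804 − 3.871)/(0.4959 − (-0.5534)) = 0.889.
μ = 3.871 − (-0.5534)·0.889 = 4.363.
E[T] = exp(μ + σ²/2) = exp(4.363 + 0.3952) = 117 minutes.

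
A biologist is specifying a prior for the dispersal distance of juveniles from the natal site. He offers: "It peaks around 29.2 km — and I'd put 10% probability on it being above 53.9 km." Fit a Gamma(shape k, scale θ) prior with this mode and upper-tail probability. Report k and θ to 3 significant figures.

k ≈ 6.08, θ ≈ 5.75

Gamma(k,θ) with k>1 has mode (k−1)θ, so θ = 29.2/(k−1).
Need P(X < 53.9) = 0.9 with θ tied to k this way. Start at k = 2, θ = 29.2: P(X<53.9) ≈ 0.551.
Too low — raise k to concentrate. Iterating converges to k ≈ 6.08.
Then θ = 29.2/(6.08−1) ≈ 5.75.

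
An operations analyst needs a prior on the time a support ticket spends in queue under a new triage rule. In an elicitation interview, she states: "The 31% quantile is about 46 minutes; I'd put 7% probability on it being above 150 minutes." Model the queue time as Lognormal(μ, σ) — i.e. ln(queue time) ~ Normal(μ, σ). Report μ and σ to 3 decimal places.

If T ~ Lognormal(μ,σ) then ln T ~ Normal(μ,σ), so the p-quantile of ln T is μ + z_p·σ.
ln(46) = 3.829 and ln(150) = 5.011; z_{0.31} = -0.4959, z_{0.93} = 1.476.
σ = (5.011 − 3.829)/(1.476 − (-0.4959)) = 0.599.
μ = 3.829 − (-0.4959)·0.599 = 4.126.

μ ≈ 4.126, σ ≈ 0.599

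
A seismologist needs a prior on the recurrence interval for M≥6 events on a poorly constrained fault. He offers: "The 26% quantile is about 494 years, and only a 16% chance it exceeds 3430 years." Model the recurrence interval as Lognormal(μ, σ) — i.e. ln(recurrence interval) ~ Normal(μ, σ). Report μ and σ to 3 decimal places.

μ ≈ 6.964, σ ≈ 1.183

If T ~ Lognormal(μ,σ) then ln T ~ Normal(μ,σ), so the p-quantile of ln T is μ + z_p·σ.
ln(494) = 6.203 and ln(3430) = 8.14; z_{0.26} = -0.6433, z_{0.84} = 0.9945.
σ = (8.14 − 6.203)/(0.9945 − (-0.6433)) = 1.183.
μ = 6.203 − (-0.6433)·1.183 = 6.964.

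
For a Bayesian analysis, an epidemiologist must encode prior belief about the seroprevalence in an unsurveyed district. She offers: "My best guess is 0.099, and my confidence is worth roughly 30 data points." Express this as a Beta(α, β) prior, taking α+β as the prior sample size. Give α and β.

α = 2.97, β = 27.03

Under the effective-sample-size interpretation, Beta(α, β) has prior mean α/(α+β) and prior sample size α+β.
So α+β = 30 and α/(α+β) = 0.099, giving α = 0.099·30 = 2.97 and β = 30 − 2.97 = 27.03.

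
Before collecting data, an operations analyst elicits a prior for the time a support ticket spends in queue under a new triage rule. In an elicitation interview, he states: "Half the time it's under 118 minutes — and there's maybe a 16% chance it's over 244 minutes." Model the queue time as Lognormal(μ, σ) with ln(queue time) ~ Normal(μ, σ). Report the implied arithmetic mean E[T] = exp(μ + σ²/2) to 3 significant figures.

E[T] ≈ 154 minutes

If T ~ Lognormal(μ,σ) then ln T ~ Normal(μ,σ), so the p-quantile of ln T is μ + z_p·σ.
ln(118) = 4.771 and ln(244) = 5.497; z_{0.5} = 0, z_{0.84} = 0.9945.
σ = (5.497 − 4.771)/(0.9945 − (0)) = 0.731.
μ = 4.771 − (0)·0.731 = 4.771.
E[T] = exp(μ + σ²/2) = exp(4.771 + 0.2668) = 154 minutes.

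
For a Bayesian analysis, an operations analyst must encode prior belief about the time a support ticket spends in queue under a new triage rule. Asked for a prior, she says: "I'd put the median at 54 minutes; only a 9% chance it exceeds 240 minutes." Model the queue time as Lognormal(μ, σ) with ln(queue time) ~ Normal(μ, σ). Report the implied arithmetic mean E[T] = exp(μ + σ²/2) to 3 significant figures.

E[T] ≈ 100 minutes

If T ~ Lognormal(μ,σ) then ln T ~ Normal(μ,σ), so the p-quantile of ln T is μ + z_p·σ.
ln(54) = 3.989 and ln(240) = 5.481; z_{0.5} = 0, z_{0.91} = 1.341.
σ = (5.481 − 3.989)/(1.341 − (0)) = 1.113.
μ = 3.989 − (0)·1.113 = 3.989.
E[T] = exp(μ + σ²/2) = exp(3.989 + 0.6189) = 100 minutes.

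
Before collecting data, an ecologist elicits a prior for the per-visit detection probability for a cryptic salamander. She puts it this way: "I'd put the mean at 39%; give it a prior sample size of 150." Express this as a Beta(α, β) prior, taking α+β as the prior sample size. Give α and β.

α = 58.5, β = 91.5

Under the effective-sample-size interpretation, Beta(α, β) has prior mean α/(α+β) and prior sample size α+β.
So α+β = 150 and α/(α+β) = 0.39, giving α = 0.39·150 = 58.5 and β = 150 − 58.5 = 91.5.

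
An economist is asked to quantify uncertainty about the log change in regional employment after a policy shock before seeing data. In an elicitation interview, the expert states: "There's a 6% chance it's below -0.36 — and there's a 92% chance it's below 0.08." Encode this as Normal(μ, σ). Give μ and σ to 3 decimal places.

μ = -0.129, σ = 0.149

For Normal(μ,σ), the p-quantile is μ + z_p·σ. Here z_{0.06} = -1.555, z_{0.92} = 1.405.
So -0.36 = μ − 1.555σ and 0.08 = μ + 1.405σ.
Subtracting: σ = (0.08 − -0.36)/(1.405 − (-1.555)) = 0.149.
Then μ = -0.36 − (-1.555)·0.149 = -0.129.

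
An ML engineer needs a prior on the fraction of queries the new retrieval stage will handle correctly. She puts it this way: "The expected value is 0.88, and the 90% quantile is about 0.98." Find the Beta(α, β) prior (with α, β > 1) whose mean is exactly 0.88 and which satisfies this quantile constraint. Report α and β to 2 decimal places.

With mean 0.88 fixed, write α = 0.88s, β = 0.12s where s = α+β.
Need P(θ < 0.98) = 0.9 under Beta(0.88s, 0.12s). Normal approximation: (q−m)/√(m(1−m)/s) ≈ z_{0.9} = 1.28, so s ≈ 0.88·0.12·(1.28)²/(0.98−0.88)² = 17.3.
At s = 17.3: P(θ<0.98) ≈ 0.965. Adjusting to match 0.9 gives s ≈ 10.31.
So α = 0.88·10.31 ≈ 9.07, β = 0.12·10.31 ≈ 1.24.

α ≈ 9.07, β ≈ 1.24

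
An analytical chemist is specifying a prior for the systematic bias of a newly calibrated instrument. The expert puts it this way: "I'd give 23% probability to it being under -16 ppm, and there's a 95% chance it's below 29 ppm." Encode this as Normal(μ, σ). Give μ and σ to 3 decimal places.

For Normal(μ,σ), the p-quantile is μ + z_p·σ. Here z_{0.23} = -0.7388, z_{0.95} = 1.645.
So -16 = μ − 0.7388σ and 29 = μ + 1.645σ.
Subtracting: σ = (29 − -16)/(1.645 − (-0.7388)) = 18.878.
Then μ = -16 − (-0.7388)·18.878 = -2.052.

μ = -2.052, σ = 18.878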